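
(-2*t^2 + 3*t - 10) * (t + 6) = -2*t^3 - 9*t^2 + 8*t - 60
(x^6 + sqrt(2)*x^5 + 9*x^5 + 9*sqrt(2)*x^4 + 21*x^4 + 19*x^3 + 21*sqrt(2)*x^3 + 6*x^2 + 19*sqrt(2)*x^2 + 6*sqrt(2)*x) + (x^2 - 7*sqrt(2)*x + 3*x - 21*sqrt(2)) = x^6 + sqrt(2)*x^5 + 9*x^5 + 9*sqrt(2)*x^4 + 21*x^4 + 19*x^3 + 21*sqrt(2)*x^3 + 7*x^2 + 19*sqrt(2)*x^2 - sqrt(2)*x + 3*x - 21*sqrt(2)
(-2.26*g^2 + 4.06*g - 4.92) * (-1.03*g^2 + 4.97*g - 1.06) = 2.3278*g^4 - 15.414*g^3 + 27.6414*g^2 - 28.756*g + 5.2152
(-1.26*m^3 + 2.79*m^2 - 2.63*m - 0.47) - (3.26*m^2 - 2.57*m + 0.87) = -1.26*m^3 - 0.47*m^2 - 0.0600000000000001*m - 1.34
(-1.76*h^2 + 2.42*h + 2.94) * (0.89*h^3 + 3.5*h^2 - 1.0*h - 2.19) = -1.5664*h^5 - 4.0062*h^4 + 12.8466*h^3 + 11.7244*h^2 - 8.2398*h - 6.4386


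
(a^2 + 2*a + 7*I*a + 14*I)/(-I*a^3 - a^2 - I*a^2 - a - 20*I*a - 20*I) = (I*a^2 + a*(-7 + 2*I) - 14)/(a^3 + a^2*(1 - I) + a*(20 - I) + 20)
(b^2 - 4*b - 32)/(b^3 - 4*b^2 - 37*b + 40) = (b + 4)/(b^2 + 4*b - 5)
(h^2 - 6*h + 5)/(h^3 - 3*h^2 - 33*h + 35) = (h - 5)/(h^2 - 2*h - 35)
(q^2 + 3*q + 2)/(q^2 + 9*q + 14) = (q + 1)/(q + 7)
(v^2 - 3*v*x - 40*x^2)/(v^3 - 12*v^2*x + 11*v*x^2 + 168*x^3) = (-v - 5*x)/(-v^2 + 4*v*x + 21*x^2)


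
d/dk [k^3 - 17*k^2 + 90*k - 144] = 3*k^2 - 34*k + 90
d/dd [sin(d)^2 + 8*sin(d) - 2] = 2*(sin(d) + 4)*cos(d)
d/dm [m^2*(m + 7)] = m*(3*m + 14)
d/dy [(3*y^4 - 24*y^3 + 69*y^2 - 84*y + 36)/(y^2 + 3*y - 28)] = 3*(2*y^5 + y^4 - 160*y^3 + 769*y^2 - 1312*y + 748)/(y^4 + 6*y^3 - 47*y^2 - 168*y + 784)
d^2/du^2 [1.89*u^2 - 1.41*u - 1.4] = 3.78000000000000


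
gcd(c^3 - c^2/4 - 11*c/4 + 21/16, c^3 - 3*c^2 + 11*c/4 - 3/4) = c^2 - 2*c + 3/4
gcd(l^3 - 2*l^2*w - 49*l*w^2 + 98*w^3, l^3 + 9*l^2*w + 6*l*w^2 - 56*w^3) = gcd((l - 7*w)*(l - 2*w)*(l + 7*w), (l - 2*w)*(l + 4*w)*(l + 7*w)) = -l^2 - 5*l*w + 14*w^2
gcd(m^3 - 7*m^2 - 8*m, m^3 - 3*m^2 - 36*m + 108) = 1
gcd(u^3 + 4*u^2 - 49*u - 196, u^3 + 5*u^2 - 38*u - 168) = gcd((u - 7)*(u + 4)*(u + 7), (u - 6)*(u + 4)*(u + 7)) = u^2 + 11*u + 28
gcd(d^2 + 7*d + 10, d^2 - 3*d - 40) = d + 5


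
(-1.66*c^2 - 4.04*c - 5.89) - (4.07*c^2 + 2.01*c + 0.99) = -5.73*c^2 - 6.05*c - 6.88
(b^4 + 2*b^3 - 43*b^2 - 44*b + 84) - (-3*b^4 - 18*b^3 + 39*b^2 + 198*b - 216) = 4*b^4 + 20*b^3 - 82*b^2 - 242*b + 300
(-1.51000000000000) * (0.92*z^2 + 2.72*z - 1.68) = -1.3892*z^2 - 4.1072*z + 2.5368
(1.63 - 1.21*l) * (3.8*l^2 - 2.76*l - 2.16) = -4.598*l^3 + 9.5336*l^2 - 1.8852*l - 3.5208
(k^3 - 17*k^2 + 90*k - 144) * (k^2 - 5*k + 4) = k^5 - 22*k^4 + 179*k^3 - 662*k^2 + 1080*k - 576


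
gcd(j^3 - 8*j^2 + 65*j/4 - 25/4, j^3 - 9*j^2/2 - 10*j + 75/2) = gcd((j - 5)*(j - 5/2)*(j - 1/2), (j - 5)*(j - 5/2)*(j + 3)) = j^2 - 15*j/2 + 25/2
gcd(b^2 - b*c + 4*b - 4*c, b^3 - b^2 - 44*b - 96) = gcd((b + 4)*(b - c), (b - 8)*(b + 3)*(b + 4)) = b + 4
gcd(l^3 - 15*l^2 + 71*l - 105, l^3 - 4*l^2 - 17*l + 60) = l^2 - 8*l + 15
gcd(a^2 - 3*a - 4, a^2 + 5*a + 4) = a + 1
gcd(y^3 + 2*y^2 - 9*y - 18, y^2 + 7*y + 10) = y + 2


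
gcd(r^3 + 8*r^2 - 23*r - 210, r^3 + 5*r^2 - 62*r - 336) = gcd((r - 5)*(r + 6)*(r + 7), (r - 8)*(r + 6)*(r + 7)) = r^2 + 13*r + 42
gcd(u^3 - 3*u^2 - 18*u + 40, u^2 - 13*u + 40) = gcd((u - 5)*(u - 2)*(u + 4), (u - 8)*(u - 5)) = u - 5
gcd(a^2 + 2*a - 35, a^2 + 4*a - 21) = a + 7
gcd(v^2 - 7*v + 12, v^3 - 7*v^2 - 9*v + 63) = v - 3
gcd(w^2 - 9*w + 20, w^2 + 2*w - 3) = 1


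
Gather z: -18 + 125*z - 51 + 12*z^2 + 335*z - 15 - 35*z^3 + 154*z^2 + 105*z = -35*z^3 + 166*z^2 + 565*z - 84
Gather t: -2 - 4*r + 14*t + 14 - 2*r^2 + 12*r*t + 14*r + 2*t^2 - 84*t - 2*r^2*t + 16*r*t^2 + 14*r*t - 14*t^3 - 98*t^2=-2*r^2 + 10*r - 14*t^3 + t^2*(16*r - 96) + t*(-2*r^2 + 26*r - 70) + 12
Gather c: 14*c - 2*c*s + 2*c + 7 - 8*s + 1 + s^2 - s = c*(16 - 2*s) + s^2 - 9*s + 8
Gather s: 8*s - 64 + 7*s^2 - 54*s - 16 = 7*s^2 - 46*s - 80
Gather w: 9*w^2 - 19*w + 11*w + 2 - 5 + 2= 9*w^2 - 8*w - 1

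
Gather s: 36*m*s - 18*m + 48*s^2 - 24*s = -18*m + 48*s^2 + s*(36*m - 24)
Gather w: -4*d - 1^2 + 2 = 1 - 4*d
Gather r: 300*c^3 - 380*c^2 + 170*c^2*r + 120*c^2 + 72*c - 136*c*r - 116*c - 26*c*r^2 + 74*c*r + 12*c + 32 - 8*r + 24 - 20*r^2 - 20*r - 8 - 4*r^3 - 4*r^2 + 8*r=300*c^3 - 260*c^2 - 32*c - 4*r^3 + r^2*(-26*c - 24) + r*(170*c^2 - 62*c - 20) + 48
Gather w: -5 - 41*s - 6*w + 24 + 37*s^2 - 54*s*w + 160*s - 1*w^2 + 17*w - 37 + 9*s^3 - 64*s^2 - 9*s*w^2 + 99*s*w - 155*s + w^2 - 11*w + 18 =9*s^3 - 27*s^2 - 9*s*w^2 + 45*s*w - 36*s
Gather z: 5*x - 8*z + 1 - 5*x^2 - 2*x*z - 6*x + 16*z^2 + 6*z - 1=-5*x^2 - x + 16*z^2 + z*(-2*x - 2)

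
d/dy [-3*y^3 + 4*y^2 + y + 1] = -9*y^2 + 8*y + 1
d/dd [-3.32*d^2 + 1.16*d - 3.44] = 1.16 - 6.64*d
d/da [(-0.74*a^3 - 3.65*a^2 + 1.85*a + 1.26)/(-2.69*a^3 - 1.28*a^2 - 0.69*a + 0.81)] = (-8.88178419700125e-16*a^5 - 8.8713*a^4 + 10.9742*a^3 + 13.2565*a^2 - 2.6874*a + 2.3679)/(7.2361*a^6 + 6.8864*a^5 + 5.3506*a^4 - 2.5914*a^3 - 1.5975*a^2 - 1.1178*a + 0.6561)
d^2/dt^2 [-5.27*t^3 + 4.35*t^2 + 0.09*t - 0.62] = 8.7 - 31.62*t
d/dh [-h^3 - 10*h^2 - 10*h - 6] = -3*h^2 - 20*h - 10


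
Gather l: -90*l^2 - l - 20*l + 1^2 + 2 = -90*l^2 - 21*l + 3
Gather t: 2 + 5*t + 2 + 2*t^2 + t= 2*t^2 + 6*t + 4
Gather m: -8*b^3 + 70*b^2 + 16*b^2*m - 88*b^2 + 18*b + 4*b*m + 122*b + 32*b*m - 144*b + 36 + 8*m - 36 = -8*b^3 - 18*b^2 - 4*b + m*(16*b^2 + 36*b + 8)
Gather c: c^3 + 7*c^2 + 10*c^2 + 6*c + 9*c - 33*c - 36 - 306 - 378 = c^3 + 17*c^2 - 18*c - 720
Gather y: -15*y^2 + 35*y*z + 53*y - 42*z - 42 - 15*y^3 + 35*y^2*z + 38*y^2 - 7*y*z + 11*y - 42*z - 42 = -15*y^3 + y^2*(35*z + 23) + y*(28*z + 64) - 84*z - 84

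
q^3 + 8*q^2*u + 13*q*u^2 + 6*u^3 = (q + u)^2*(q + 6*u)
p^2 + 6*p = p*(p + 6)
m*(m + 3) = m^2 + 3*m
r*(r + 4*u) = r^2 + 4*r*u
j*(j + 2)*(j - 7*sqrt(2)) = j^3 - 7*sqrt(2)*j^2 + 2*j^2 - 14*sqrt(2)*j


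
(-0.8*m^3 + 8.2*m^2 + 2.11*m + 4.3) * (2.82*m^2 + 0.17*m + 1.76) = -2.256*m^5 + 22.988*m^4 + 5.9362*m^3 + 26.9167*m^2 + 4.4446*m + 7.568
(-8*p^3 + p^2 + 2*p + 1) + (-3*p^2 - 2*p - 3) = -8*p^3 - 2*p^2 - 2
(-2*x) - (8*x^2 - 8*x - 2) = -8*x^2 + 6*x + 2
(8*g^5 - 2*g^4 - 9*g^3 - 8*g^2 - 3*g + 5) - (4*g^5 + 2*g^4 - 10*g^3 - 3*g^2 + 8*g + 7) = 4*g^5 - 4*g^4 + g^3 - 5*g^2 - 11*g - 2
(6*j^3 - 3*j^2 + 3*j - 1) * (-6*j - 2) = -36*j^4 + 6*j^3 - 12*j^2 + 2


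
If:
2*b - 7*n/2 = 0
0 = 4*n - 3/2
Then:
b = 21/32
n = 3/8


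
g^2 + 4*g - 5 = (g - 1)*(g + 5)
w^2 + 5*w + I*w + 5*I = (w + 5)*(w + I)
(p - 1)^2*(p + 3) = p^3 + p^2 - 5*p + 3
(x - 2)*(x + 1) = x^2 - x - 2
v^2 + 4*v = v*(v + 4)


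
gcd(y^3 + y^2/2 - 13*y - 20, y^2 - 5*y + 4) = y - 4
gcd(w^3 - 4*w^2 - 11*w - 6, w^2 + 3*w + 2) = w + 1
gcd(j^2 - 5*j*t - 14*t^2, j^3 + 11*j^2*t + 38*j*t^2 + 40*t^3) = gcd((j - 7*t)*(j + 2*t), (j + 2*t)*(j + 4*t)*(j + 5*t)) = j + 2*t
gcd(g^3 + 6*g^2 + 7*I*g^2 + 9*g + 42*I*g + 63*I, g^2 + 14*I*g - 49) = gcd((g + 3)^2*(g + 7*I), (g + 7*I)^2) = g + 7*I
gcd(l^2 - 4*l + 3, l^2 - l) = l - 1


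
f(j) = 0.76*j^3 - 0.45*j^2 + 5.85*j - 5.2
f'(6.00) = 82.53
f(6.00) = 177.86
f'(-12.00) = 344.97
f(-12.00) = -1453.48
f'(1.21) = 8.10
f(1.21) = 2.57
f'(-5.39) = 76.94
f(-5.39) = -168.81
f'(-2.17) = 18.54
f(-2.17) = -27.78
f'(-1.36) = 11.29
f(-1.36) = -15.90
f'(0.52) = 6.00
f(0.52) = -2.17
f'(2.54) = 18.27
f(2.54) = 19.21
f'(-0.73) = 7.72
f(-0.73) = -10.01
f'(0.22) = 5.76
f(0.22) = -3.93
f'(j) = 2.28*j^2 - 0.9*j + 5.85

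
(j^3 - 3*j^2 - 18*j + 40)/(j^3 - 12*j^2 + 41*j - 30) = (j^2 + 2*j - 8)/(j^2 - 7*j + 6)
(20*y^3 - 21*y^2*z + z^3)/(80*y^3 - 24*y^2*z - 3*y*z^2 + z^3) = (y - z)/(4*y - z)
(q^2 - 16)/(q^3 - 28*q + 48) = (q + 4)/(q^2 + 4*q - 12)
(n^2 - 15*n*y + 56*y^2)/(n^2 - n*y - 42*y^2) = (n - 8*y)/(n + 6*y)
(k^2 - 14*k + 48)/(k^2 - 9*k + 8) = (k - 6)/(k - 1)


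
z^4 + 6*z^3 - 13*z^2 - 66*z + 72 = (z - 3)*(z - 1)*(z + 4)*(z + 6)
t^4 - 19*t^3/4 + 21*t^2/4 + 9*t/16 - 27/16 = (t - 3)*(t - 3/2)*(t - 3/4)*(t + 1/2)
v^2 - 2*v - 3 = (v - 3)*(v + 1)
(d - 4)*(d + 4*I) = d^2 - 4*d + 4*I*d - 16*I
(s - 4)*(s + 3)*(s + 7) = s^3 + 6*s^2 - 19*s - 84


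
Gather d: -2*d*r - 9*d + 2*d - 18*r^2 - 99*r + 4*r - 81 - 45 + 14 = d*(-2*r - 7) - 18*r^2 - 95*r - 112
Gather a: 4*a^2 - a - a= 4*a^2 - 2*a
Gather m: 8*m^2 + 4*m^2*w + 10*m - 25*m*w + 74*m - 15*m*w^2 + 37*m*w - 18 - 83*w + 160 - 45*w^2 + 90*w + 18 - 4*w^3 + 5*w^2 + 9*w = m^2*(4*w + 8) + m*(-15*w^2 + 12*w + 84) - 4*w^3 - 40*w^2 + 16*w + 160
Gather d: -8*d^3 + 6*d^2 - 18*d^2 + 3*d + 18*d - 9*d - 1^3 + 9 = -8*d^3 - 12*d^2 + 12*d + 8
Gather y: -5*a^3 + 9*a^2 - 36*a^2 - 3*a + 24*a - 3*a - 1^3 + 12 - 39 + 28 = -5*a^3 - 27*a^2 + 18*a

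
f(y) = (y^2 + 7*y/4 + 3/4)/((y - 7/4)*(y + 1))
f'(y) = (2*y + 7/4)/((y - 7/4)*(y + 1)) - (y^2 + 7*y/4 + 3/4)/((y - 7/4)*(y + 1)^2) - (y^2 + 7*y/4 + 3/4)/((y - 7/4)^2*(y + 1)) = -40/(16*y^2 - 56*y + 49)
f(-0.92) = 0.06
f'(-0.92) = -0.35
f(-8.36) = 0.75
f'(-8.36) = -0.02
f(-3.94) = 0.56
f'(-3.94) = -0.08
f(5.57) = 1.65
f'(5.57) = -0.17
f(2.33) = 5.31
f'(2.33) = -7.43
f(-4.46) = 0.60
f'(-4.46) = -0.06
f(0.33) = -0.76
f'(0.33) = -1.24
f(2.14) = 7.41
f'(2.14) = -16.44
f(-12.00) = 0.82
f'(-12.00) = -0.01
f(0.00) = -0.43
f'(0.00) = -0.82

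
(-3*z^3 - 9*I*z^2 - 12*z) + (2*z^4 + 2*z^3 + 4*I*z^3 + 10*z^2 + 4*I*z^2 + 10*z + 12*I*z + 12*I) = 2*z^4 - z^3 + 4*I*z^3 + 10*z^2 - 5*I*z^2 - 2*z + 12*I*z + 12*I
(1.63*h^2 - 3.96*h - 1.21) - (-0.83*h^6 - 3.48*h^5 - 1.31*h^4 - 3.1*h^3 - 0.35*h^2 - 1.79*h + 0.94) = 0.83*h^6 + 3.48*h^5 + 1.31*h^4 + 3.1*h^3 + 1.98*h^2 - 2.17*h - 2.15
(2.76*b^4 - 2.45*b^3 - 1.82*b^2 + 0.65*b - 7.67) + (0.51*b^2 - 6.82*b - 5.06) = 2.76*b^4 - 2.45*b^3 - 1.31*b^2 - 6.17*b - 12.73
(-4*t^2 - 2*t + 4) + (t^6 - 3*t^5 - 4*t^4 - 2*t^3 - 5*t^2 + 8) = t^6 - 3*t^5 - 4*t^4 - 2*t^3 - 9*t^2 - 2*t + 12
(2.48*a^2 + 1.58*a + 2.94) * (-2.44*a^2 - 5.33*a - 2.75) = -6.0512*a^4 - 17.0736*a^3 - 22.415*a^2 - 20.0152*a - 8.085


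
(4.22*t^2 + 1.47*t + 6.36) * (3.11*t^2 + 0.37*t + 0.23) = 13.1242*t^4 + 6.1331*t^3 + 21.2941*t^2 + 2.6913*t + 1.4628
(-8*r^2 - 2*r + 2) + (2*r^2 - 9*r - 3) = -6*r^2 - 11*r - 1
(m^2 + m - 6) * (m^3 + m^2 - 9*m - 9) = m^5 + 2*m^4 - 14*m^3 - 24*m^2 + 45*m + 54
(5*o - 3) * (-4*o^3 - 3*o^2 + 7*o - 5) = -20*o^4 - 3*o^3 + 44*o^2 - 46*o + 15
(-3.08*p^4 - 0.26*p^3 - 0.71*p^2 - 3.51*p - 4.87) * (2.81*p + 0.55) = -8.6548*p^5 - 2.4246*p^4 - 2.1381*p^3 - 10.2536*p^2 - 15.6152*p - 2.6785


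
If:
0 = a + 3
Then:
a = -3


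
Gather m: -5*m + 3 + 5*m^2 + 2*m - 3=5*m^2 - 3*m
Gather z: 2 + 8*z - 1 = 8*z + 1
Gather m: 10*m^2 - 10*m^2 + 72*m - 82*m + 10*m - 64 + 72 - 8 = 0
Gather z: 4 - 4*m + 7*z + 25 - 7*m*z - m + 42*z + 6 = -5*m + z*(49 - 7*m) + 35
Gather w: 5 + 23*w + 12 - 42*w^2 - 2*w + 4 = -42*w^2 + 21*w + 21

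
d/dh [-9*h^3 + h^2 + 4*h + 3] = -27*h^2 + 2*h + 4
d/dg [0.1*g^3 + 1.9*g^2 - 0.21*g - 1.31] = 0.3*g^2 + 3.8*g - 0.21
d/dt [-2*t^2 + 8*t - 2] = 8 - 4*t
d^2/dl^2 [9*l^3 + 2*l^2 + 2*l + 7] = 54*l + 4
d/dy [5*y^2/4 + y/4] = 5*y/2 + 1/4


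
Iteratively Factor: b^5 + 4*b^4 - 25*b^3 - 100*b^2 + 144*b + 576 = (b + 4)*(b^4 - 25*b^2 + 144) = (b + 4)^2*(b^3 - 4*b^2 - 9*b + 36) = (b - 3)*(b + 4)^2*(b^2 - b - 12) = (b - 3)*(b + 3)*(b + 4)^2*(b - 4)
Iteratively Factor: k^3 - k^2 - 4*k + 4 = (k + 2)*(k^2 - 3*k + 2) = (k - 1)*(k + 2)*(k - 2)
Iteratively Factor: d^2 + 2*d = (d)*(d + 2)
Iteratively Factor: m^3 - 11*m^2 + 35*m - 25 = (m - 5)*(m^2 - 6*m + 5) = (m - 5)*(m - 1)*(m - 5)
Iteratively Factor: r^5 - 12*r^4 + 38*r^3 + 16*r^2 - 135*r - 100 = (r - 4)*(r^4 - 8*r^3 + 6*r^2 + 40*r + 25) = (r - 4)*(r + 1)*(r^3 - 9*r^2 + 15*r + 25) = (r - 5)*(r - 4)*(r + 1)*(r^2 - 4*r - 5) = (r - 5)*(r - 4)*(r + 1)^2*(r - 5)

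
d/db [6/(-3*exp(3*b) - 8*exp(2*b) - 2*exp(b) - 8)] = (54*exp(2*b) + 96*exp(b) + 12)*exp(b)/(3*exp(3*b) + 8*exp(2*b) + 2*exp(b) + 8)^2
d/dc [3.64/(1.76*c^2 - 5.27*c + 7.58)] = (19.1828 - 12.8128*c)/(1.76*c^2 - 5.27*c + 7.58)^2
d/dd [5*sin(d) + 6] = 5*cos(d)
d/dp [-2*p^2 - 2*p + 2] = -4*p - 2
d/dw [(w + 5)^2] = 2*w + 10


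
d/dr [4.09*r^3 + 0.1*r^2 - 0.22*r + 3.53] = 12.27*r^2 + 0.2*r - 0.22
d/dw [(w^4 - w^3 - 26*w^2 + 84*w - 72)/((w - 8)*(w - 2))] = (2*w^3 - 23*w^2 - 16*w + 156)/(w^2 - 16*w + 64)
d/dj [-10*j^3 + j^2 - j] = -30*j^2 + 2*j - 1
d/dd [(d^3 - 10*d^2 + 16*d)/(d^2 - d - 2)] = (d^2 + 2*d - 8)/(d^2 + 2*d + 1)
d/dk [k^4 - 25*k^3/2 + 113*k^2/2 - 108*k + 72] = 4*k^3 - 75*k^2/2 + 113*k - 108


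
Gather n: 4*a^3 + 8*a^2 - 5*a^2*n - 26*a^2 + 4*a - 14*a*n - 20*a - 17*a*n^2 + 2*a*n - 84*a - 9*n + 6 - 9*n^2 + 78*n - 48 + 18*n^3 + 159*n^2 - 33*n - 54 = 4*a^3 - 18*a^2 - 100*a + 18*n^3 + n^2*(150 - 17*a) + n*(-5*a^2 - 12*a + 36) - 96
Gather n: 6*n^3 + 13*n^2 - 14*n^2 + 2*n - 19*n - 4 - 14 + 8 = 6*n^3 - n^2 - 17*n - 10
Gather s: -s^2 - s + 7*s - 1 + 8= -s^2 + 6*s + 7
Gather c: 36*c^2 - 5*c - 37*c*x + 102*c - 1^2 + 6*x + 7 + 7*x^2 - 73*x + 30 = 36*c^2 + c*(97 - 37*x) + 7*x^2 - 67*x + 36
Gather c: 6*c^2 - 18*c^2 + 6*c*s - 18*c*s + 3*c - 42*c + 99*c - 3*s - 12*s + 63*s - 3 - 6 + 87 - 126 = -12*c^2 + c*(60 - 12*s) + 48*s - 48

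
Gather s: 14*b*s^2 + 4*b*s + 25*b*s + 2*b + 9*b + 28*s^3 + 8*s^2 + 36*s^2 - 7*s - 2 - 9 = 11*b + 28*s^3 + s^2*(14*b + 44) + s*(29*b - 7) - 11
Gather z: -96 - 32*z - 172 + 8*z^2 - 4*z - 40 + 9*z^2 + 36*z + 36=17*z^2 - 272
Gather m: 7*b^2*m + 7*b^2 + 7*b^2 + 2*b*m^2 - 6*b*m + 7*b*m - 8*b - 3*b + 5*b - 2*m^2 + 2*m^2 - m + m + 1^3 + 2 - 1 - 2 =14*b^2 + 2*b*m^2 - 6*b + m*(7*b^2 + b)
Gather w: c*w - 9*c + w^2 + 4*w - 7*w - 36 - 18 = -9*c + w^2 + w*(c - 3) - 54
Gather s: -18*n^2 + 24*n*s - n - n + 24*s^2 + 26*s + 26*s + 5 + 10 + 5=-18*n^2 - 2*n + 24*s^2 + s*(24*n + 52) + 20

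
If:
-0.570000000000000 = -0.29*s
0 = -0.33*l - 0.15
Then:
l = -0.45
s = 1.97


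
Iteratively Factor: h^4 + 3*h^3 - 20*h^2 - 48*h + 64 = (h + 4)*(h^3 - h^2 - 16*h + 16) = (h - 4)*(h + 4)*(h^2 + 3*h - 4) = (h - 4)*(h - 1)*(h + 4)*(h + 4)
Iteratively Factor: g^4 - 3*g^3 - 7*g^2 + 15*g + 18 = (g - 3)*(g^3 - 7*g - 6) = (g - 3)^2*(g^2 + 3*g + 2) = (g - 3)^2*(g + 2)*(g + 1)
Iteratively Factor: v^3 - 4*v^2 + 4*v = (v - 2)*(v^2 - 2*v) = (v - 2)^2*(v)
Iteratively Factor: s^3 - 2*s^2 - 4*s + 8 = (s - 2)*(s^2 - 4) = (s - 2)*(s + 2)*(s - 2)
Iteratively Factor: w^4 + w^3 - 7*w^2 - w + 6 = (w + 3)*(w^3 - 2*w^2 - w + 2) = (w - 1)*(w + 3)*(w^2 - w - 2) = (w - 2)*(w - 1)*(w + 3)*(w + 1)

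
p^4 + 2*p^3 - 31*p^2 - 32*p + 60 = (p - 5)*(p - 1)*(p + 2)*(p + 6)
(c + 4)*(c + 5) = c^2 + 9*c + 20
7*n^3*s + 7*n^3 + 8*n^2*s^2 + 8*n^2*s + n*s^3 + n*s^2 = (n + s)*(7*n + s)*(n*s + n)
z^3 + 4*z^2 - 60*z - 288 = (z - 8)*(z + 6)^2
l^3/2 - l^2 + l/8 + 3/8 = (l/2 + 1/4)*(l - 3/2)*(l - 1)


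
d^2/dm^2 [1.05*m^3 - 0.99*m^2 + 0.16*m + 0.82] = 6.3*m - 1.98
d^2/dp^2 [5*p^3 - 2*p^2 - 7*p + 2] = 30*p - 4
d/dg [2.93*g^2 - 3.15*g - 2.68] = 5.86*g - 3.15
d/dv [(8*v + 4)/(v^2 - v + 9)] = 4*(-2*v^2 - 2*v + 19)/(v^4 - 2*v^3 + 19*v^2 - 18*v + 81)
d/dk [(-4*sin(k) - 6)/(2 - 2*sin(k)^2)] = 2*(-3*sin(k) + cos(k)^2 - 2)/cos(k)^3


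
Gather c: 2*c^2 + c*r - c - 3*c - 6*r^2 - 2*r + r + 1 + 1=2*c^2 + c*(r - 4) - 6*r^2 - r + 2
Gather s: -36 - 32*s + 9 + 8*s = -24*s - 27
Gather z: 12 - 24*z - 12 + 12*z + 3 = 3 - 12*z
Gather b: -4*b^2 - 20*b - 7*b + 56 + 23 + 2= -4*b^2 - 27*b + 81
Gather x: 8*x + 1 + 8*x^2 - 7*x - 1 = 8*x^2 + x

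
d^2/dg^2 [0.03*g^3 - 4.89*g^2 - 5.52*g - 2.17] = 0.18*g - 9.78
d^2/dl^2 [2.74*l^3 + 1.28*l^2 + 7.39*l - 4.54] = 16.44*l + 2.56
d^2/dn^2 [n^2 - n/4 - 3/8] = 2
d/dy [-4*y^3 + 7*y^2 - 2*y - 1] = -12*y^2 + 14*y - 2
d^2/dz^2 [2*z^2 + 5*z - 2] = 4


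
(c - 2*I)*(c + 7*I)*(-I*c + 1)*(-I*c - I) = -c^4 - c^3 - 6*I*c^3 - 9*c^2 - 6*I*c^2 - 9*c - 14*I*c - 14*I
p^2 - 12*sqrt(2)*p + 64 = (p - 8*sqrt(2))*(p - 4*sqrt(2))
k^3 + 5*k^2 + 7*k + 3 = (k + 1)^2*(k + 3)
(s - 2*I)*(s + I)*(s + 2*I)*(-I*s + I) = -I*s^4 + s^3 + I*s^3 - s^2 - 4*I*s^2 + 4*s + 4*I*s - 4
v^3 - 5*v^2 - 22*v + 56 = (v - 7)*(v - 2)*(v + 4)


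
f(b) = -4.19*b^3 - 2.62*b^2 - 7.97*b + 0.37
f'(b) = -12.57*b^2 - 5.24*b - 7.97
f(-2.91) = 104.63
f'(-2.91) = -99.17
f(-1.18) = 13.01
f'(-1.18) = -19.29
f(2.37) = -89.01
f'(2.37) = -90.99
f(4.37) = -434.16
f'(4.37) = -270.92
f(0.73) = -8.47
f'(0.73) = -18.49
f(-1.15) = 12.44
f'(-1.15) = -18.57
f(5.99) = -1041.90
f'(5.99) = -490.37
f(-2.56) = 73.90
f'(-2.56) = -76.93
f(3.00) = -160.25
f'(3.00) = -136.82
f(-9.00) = 2914.39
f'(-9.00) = -978.98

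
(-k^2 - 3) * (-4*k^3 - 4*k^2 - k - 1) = 4*k^5 + 4*k^4 + 13*k^3 + 13*k^2 + 3*k + 3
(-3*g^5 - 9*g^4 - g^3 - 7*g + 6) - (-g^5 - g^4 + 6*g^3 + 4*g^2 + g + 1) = -2*g^5 - 8*g^4 - 7*g^3 - 4*g^2 - 8*g + 5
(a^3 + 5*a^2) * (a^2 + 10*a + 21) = a^5 + 15*a^4 + 71*a^3 + 105*a^2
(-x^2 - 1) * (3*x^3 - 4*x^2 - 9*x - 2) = -3*x^5 + 4*x^4 + 6*x^3 + 6*x^2 + 9*x + 2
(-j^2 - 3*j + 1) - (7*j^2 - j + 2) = -8*j^2 - 2*j - 1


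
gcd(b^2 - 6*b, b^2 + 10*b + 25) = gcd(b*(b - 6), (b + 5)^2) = 1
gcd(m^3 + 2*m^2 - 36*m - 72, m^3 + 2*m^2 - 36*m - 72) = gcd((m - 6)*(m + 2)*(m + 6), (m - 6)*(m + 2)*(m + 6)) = m^3 + 2*m^2 - 36*m - 72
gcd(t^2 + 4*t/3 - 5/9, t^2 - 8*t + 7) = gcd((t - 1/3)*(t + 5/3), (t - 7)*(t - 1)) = 1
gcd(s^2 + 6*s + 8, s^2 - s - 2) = 1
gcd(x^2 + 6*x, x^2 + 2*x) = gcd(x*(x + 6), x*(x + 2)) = x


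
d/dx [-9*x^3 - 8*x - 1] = -27*x^2 - 8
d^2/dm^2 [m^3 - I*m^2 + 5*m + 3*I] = 6*m - 2*I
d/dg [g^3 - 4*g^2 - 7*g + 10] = 3*g^2 - 8*g - 7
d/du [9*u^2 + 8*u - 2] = 18*u + 8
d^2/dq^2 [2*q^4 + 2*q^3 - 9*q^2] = 24*q^2 + 12*q - 18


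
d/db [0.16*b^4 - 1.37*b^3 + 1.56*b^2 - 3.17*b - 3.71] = 0.64*b^3 - 4.11*b^2 + 3.12*b - 3.17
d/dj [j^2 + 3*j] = 2*j + 3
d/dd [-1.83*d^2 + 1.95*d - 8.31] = 1.95 - 3.66*d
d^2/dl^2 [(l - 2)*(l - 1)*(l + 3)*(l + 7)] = 12*l^2 + 42*l - 14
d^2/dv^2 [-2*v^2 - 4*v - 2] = -4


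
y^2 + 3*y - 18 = (y - 3)*(y + 6)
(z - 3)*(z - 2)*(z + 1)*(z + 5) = z^4 + z^3 - 19*z^2 + 11*z + 30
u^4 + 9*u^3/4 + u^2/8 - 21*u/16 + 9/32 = (u - 1/2)*(u - 1/4)*(u + 3/2)^2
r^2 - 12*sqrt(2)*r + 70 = (r - 7*sqrt(2))*(r - 5*sqrt(2))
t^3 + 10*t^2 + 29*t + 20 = (t + 1)*(t + 4)*(t + 5)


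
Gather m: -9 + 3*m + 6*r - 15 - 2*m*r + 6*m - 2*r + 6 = m*(9 - 2*r) + 4*r - 18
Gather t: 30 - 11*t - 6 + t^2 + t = t^2 - 10*t + 24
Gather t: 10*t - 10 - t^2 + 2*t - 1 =-t^2 + 12*t - 11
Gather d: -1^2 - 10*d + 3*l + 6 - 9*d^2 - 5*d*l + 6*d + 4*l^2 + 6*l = -9*d^2 + d*(-5*l - 4) + 4*l^2 + 9*l + 5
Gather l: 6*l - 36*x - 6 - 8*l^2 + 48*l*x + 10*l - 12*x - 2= -8*l^2 + l*(48*x + 16) - 48*x - 8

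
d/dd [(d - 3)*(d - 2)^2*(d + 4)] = 4*d^3 - 9*d^2 - 24*d + 52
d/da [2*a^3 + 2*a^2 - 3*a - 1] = 6*a^2 + 4*a - 3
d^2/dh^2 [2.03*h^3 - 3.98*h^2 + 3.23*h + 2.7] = 12.18*h - 7.96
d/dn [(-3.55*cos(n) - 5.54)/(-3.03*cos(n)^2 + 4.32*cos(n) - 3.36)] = (10.7565*cos(n)^2 + 33.5724*cos(n) - 35.8608)*sin(n)/(9.1809*cos(n)^4 - 26.1792*cos(n)^3 + 39.024*cos(n)^2 - 29.0304*cos(n) + 11.2896)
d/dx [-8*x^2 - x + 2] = -16*x - 1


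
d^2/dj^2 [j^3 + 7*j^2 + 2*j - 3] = 6*j + 14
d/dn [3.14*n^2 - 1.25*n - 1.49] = 6.28*n - 1.25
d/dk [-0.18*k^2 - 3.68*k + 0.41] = -0.36*k - 3.68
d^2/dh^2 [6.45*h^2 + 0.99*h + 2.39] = 12.9000000000000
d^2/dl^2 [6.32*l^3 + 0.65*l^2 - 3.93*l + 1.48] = 37.92*l + 1.3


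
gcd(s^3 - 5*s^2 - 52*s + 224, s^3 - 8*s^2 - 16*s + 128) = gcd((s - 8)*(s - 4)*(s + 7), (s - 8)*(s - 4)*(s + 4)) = s^2 - 12*s + 32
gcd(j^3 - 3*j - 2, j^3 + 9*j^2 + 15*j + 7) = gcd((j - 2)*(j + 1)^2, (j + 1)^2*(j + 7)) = j^2 + 2*j + 1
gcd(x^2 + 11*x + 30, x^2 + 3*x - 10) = x + 5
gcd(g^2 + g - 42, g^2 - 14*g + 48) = g - 6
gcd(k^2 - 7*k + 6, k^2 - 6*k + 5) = k - 1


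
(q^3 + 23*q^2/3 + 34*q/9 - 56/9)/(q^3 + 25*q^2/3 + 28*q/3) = (q - 2/3)/q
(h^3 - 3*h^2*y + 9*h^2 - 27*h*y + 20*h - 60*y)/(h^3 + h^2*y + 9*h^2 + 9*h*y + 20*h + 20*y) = (h - 3*y)/(h + y)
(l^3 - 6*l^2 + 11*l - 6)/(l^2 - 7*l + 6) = (l^2 - 5*l + 6)/(l - 6)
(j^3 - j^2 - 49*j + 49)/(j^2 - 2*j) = (j^3 - j^2 - 49*j + 49)/(j*(j - 2))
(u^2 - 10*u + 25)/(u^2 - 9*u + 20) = (u - 5)/(u - 4)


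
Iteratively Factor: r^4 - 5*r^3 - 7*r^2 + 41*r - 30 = (r - 2)*(r^3 - 3*r^2 - 13*r + 15) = (r - 5)*(r - 2)*(r^2 + 2*r - 3) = (r - 5)*(r - 2)*(r + 3)*(r - 1)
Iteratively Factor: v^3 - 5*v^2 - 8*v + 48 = (v - 4)*(v^2 - v - 12) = (v - 4)*(v + 3)*(v - 4)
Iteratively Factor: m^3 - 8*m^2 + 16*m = (m - 4)*(m^2 - 4*m) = m*(m - 4)*(m - 4)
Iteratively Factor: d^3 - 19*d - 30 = (d - 5)*(d^2 + 5*d + 6) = (d - 5)*(d + 2)*(d + 3)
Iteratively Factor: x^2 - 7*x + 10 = (x - 2)*(x - 5)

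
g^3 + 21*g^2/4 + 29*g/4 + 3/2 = (g + 1/4)*(g + 2)*(g + 3)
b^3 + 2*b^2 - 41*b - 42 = (b - 6)*(b + 1)*(b + 7)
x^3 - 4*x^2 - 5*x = x*(x - 5)*(x + 1)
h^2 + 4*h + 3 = (h + 1)*(h + 3)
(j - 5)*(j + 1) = j^2 - 4*j - 5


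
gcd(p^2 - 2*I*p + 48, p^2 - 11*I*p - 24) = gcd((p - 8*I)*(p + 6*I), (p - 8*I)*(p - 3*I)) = p - 8*I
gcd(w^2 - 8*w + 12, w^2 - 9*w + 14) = w - 2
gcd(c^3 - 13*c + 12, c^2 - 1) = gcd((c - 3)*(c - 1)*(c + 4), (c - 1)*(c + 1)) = c - 1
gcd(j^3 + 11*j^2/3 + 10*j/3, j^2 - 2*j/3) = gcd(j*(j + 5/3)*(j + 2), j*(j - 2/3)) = j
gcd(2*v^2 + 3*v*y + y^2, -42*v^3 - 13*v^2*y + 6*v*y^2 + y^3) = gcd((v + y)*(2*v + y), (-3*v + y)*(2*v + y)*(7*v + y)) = 2*v + y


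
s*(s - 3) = s^2 - 3*s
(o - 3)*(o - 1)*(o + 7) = o^3 + 3*o^2 - 25*o + 21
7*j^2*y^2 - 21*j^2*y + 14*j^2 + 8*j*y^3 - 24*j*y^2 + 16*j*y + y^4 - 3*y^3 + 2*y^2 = (j + y)*(7*j + y)*(y - 2)*(y - 1)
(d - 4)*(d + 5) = d^2 + d - 20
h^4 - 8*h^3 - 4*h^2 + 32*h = h*(h - 8)*(h - 2)*(h + 2)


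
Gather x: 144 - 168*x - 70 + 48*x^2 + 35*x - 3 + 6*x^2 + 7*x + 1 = 54*x^2 - 126*x + 72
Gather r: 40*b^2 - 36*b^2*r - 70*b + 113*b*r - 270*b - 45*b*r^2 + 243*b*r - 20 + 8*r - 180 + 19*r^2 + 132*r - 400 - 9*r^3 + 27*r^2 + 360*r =40*b^2 - 340*b - 9*r^3 + r^2*(46 - 45*b) + r*(-36*b^2 + 356*b + 500) - 600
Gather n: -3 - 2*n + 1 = -2*n - 2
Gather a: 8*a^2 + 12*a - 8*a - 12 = 8*a^2 + 4*a - 12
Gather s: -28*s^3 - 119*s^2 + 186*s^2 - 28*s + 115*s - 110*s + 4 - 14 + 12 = -28*s^3 + 67*s^2 - 23*s + 2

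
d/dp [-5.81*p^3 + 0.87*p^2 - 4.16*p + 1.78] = -17.43*p^2 + 1.74*p - 4.16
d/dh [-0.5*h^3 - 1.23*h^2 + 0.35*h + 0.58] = -1.5*h^2 - 2.46*h + 0.35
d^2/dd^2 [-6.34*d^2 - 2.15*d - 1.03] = -12.6800000000000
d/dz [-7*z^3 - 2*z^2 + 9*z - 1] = -21*z^2 - 4*z + 9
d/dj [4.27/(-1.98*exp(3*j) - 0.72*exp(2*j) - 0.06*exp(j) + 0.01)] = (25.3638*exp(2*j) + 6.1488*exp(j) + 0.2562)*exp(j)/(1.98*exp(3*j) + 0.72*exp(2*j) + 0.06*exp(j) - 0.01)^2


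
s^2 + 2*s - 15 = (s - 3)*(s + 5)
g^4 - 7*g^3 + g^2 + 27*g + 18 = (g - 6)*(g - 3)*(g + 1)^2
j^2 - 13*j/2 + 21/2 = (j - 7/2)*(j - 3)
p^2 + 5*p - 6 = (p - 1)*(p + 6)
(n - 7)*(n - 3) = n^2 - 10*n + 21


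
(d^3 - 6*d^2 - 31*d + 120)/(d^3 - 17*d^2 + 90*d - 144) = (d + 5)/(d - 6)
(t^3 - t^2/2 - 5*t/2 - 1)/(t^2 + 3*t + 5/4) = 2*(t^2 - t - 2)/(2*t + 5)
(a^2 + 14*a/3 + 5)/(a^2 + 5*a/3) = (a + 3)/a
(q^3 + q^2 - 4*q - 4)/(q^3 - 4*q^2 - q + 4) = (q^2 - 4)/(q^2 - 5*q + 4)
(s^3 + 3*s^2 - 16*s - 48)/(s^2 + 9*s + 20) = (s^2 - s - 12)/(s + 5)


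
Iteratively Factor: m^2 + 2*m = (m)*(m + 2)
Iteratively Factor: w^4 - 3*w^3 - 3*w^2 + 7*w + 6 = (w + 1)*(w^3 - 4*w^2 + w + 6) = (w + 1)^2*(w^2 - 5*w + 6) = (w - 2)*(w + 1)^2*(w - 3)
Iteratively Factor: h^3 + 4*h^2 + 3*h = (h + 3)*(h^2 + h) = (h + 1)*(h + 3)*(h)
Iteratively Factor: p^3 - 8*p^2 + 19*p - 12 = (p - 4)*(p^2 - 4*p + 3) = (p - 4)*(p - 1)*(p - 3)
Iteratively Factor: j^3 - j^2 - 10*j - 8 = (j + 1)*(j^2 - 2*j - 8) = (j + 1)*(j + 2)*(j - 4)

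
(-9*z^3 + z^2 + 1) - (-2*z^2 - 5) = -9*z^3 + 3*z^2 + 6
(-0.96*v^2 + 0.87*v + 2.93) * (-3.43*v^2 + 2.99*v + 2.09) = 3.2928*v^4 - 5.8545*v^3 - 9.455*v^2 + 10.579*v + 6.1237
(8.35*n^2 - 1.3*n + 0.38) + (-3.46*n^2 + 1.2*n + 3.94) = 4.89*n^2 - 0.1*n + 4.32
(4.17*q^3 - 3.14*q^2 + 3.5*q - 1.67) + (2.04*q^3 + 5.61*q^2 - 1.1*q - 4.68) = 6.21*q^3 + 2.47*q^2 + 2.4*q - 6.35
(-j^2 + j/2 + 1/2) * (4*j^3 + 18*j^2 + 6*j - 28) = -4*j^5 - 16*j^4 + 5*j^3 + 40*j^2 - 11*j - 14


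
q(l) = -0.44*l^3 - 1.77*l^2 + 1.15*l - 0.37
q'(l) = -1.32*l^2 - 3.54*l + 1.15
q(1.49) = -4.04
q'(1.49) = -7.06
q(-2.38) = -7.20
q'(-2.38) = 2.10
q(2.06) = -9.36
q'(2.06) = -11.74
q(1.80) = -6.60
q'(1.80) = -9.50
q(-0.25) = -0.76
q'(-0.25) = 1.95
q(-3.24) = -7.71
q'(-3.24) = -1.24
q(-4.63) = 0.03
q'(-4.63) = -10.76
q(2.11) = -9.96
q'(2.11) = -12.20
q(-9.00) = 166.67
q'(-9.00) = -73.91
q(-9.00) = 166.67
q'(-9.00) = -73.91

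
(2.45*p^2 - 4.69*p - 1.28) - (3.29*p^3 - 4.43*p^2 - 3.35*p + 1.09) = -3.29*p^3 + 6.88*p^2 - 1.34*p - 2.37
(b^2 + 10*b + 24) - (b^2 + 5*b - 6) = 5*b + 30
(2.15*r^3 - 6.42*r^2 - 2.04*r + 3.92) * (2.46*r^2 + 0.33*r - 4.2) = 5.289*r^5 - 15.0837*r^4 - 16.167*r^3 + 35.934*r^2 + 9.8616*r - 16.464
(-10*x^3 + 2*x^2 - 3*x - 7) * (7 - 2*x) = 20*x^4 - 74*x^3 + 20*x^2 - 7*x - 49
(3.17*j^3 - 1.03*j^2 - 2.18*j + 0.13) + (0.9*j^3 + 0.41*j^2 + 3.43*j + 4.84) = 4.07*j^3 - 0.62*j^2 + 1.25*j + 4.97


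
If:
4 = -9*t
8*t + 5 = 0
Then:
No Solution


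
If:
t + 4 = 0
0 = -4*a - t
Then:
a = 1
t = -4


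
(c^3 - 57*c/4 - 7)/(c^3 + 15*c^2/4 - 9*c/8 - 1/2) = 2*(4*c^3 - 57*c - 28)/(8*c^3 + 30*c^2 - 9*c - 4)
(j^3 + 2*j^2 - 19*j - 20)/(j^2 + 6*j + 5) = j - 4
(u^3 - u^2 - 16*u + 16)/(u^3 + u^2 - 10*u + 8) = (u - 4)/(u - 2)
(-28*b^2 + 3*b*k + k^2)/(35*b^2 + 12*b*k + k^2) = (-4*b + k)/(5*b + k)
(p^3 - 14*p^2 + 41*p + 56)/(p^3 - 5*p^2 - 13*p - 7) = (p - 8)/(p + 1)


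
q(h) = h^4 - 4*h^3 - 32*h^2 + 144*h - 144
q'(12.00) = 4560.00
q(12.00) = 10800.00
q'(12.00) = 4560.00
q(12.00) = 10800.00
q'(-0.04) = 146.54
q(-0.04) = -149.81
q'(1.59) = 27.98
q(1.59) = -5.63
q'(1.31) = 48.56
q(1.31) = -16.32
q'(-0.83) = 186.57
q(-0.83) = -282.80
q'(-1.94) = 193.79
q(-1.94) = -500.42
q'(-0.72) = 182.37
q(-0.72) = -262.51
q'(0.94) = 76.56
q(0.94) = -39.46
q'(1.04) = 68.96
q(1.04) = -32.18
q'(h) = 4*h^3 - 12*h^2 - 64*h + 144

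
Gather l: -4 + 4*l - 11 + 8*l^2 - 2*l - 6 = 8*l^2 + 2*l - 21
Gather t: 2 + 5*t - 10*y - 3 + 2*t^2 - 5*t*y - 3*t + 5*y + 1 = 2*t^2 + t*(2 - 5*y) - 5*y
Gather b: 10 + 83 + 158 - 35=216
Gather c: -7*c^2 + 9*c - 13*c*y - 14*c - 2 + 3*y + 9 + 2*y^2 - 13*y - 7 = -7*c^2 + c*(-13*y - 5) + 2*y^2 - 10*y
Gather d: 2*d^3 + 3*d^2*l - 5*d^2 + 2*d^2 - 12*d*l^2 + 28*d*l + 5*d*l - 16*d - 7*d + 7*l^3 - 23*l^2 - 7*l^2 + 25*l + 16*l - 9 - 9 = 2*d^3 + d^2*(3*l - 3) + d*(-12*l^2 + 33*l - 23) + 7*l^3 - 30*l^2 + 41*l - 18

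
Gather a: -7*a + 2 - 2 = -7*a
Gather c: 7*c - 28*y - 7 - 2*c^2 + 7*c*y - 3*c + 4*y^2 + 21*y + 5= -2*c^2 + c*(7*y + 4) + 4*y^2 - 7*y - 2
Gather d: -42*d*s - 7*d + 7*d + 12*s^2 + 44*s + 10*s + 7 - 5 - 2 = -42*d*s + 12*s^2 + 54*s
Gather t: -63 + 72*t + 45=72*t - 18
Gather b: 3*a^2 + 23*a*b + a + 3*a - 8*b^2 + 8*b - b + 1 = 3*a^2 + 4*a - 8*b^2 + b*(23*a + 7) + 1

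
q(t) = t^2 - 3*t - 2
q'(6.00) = 9.00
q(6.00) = 16.00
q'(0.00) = -3.00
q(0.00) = -2.00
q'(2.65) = 2.30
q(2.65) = -2.93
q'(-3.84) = -10.68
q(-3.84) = 24.27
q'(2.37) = 1.74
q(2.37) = -3.49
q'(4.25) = 5.50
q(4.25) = 3.31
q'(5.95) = 8.90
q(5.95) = 15.55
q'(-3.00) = -9.00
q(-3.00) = 16.00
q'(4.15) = 5.30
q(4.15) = 2.77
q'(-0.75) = -4.50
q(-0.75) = 0.81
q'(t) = 2*t - 3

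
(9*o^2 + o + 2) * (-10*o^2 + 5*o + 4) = -90*o^4 + 35*o^3 + 21*o^2 + 14*o + 8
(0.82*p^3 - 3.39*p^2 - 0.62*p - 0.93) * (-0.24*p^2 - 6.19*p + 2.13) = -0.1968*p^5 - 4.2622*p^4 + 22.8795*p^3 - 3.1597*p^2 + 4.4361*p - 1.9809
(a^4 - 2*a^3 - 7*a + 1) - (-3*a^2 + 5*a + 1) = a^4 - 2*a^3 + 3*a^2 - 12*a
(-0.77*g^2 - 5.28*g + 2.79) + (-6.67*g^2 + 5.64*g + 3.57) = -7.44*g^2 + 0.359999999999999*g + 6.36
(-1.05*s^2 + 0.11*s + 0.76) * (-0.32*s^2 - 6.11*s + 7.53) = 0.336*s^4 + 6.3803*s^3 - 8.8218*s^2 - 3.8153*s + 5.7228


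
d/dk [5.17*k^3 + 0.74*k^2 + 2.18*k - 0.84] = 15.51*k^2 + 1.48*k + 2.18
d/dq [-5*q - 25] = -5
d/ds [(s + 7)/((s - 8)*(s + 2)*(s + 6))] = (-2*s^3 - 21*s^2 + 268)/(s^6 - 104*s^4 - 192*s^3 + 2704*s^2 + 9984*s + 9216)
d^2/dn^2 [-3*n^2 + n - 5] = -6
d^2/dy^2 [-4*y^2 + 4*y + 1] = -8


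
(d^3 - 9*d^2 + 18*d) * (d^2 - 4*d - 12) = d^5 - 13*d^4 + 42*d^3 + 36*d^2 - 216*d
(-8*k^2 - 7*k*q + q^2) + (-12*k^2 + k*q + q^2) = -20*k^2 - 6*k*q + 2*q^2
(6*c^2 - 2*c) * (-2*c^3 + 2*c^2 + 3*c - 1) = -12*c^5 + 16*c^4 + 14*c^3 - 12*c^2 + 2*c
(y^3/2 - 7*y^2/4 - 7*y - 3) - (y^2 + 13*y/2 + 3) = y^3/2 - 11*y^2/4 - 27*y/2 - 6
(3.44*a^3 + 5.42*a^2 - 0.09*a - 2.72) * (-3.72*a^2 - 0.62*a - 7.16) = -12.7968*a^5 - 22.2952*a^4 - 27.656*a^3 - 28.633*a^2 + 2.3308*a + 19.4752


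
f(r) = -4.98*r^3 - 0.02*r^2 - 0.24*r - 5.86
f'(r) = -14.94*r^2 - 0.04*r - 0.24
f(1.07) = -12.24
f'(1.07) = -17.39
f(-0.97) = -1.10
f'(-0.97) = -14.26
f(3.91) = -304.79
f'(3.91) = -228.80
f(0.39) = -6.25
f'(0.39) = -2.53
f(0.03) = -5.87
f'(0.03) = -0.25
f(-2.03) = 36.20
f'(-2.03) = -61.73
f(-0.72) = -3.84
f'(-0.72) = -7.96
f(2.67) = -101.43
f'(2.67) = -106.85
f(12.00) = -8617.06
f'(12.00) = -2152.08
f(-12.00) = 8599.58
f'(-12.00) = -2151.12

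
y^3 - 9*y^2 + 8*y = y*(y - 8)*(y - 1)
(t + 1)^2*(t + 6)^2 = t^4 + 14*t^3 + 61*t^2 + 84*t + 36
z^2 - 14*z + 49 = (z - 7)^2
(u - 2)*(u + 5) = u^2 + 3*u - 10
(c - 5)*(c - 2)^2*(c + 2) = c^4 - 7*c^3 + 6*c^2 + 28*c - 40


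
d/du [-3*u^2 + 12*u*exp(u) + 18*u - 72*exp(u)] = 12*u*exp(u) - 6*u - 60*exp(u) + 18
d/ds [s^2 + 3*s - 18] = 2*s + 3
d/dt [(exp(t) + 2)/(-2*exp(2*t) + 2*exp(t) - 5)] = (2*exp(2*t) + 8*exp(t) - 9)*exp(t)/(4*exp(4*t) - 8*exp(3*t) + 24*exp(2*t) - 20*exp(t) + 25)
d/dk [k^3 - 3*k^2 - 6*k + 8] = 3*k^2 - 6*k - 6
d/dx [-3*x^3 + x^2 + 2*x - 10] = -9*x^2 + 2*x + 2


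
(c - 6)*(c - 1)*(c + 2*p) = c^3 + 2*c^2*p - 7*c^2 - 14*c*p + 6*c + 12*p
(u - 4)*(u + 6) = u^2 + 2*u - 24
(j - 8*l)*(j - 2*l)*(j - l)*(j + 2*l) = j^4 - 9*j^3*l + 4*j^2*l^2 + 36*j*l^3 - 32*l^4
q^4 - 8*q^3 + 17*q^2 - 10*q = q*(q - 5)*(q - 2)*(q - 1)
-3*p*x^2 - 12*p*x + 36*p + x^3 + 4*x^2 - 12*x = (-3*p + x)*(x - 2)*(x + 6)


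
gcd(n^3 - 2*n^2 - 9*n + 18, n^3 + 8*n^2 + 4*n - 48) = n - 2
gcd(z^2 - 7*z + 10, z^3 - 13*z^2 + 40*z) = z - 5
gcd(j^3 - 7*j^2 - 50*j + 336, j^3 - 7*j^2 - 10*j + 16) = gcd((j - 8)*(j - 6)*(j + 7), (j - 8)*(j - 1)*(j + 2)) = j - 8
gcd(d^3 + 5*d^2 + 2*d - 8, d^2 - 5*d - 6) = 1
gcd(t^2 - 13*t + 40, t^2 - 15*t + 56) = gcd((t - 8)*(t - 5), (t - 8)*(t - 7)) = t - 8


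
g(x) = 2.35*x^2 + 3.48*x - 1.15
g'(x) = 4.7*x + 3.48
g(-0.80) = -2.43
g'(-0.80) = -0.28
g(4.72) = 67.63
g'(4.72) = 25.66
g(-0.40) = -2.17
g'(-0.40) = 1.60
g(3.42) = 38.24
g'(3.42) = 19.55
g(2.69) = 25.22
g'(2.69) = 16.12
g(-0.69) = -2.43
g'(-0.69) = 0.24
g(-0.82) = -2.42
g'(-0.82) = -0.37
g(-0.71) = -2.44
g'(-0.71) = 0.14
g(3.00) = 30.44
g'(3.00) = 17.58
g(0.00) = -1.15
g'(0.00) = 3.48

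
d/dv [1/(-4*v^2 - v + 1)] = (8*v + 1)/(4*v^2 + v - 1)^2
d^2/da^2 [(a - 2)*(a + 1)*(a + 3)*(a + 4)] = 12*a^2 + 36*a + 6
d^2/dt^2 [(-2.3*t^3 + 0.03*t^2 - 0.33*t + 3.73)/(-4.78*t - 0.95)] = (105.10264*t^3 + 62.6658*t^2 + 12.4545*t - 173.500274)/(109.215352*t^3 + 65.11794*t^2 + 12.94185*t + 0.857375)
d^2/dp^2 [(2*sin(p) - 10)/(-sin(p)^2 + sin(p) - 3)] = 2*(sin(p)^5 - 19*sin(p)^4 - 5*sin(p)^3 + 88*sin(p)^2 - 18*sin(p) - 26)/(sin(p)^2 - sin(p) + 3)^3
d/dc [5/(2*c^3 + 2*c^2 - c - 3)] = 5*(-6*c^2 - 4*c + 1)/(2*c^3 + 2*c^2 - c - 3)^2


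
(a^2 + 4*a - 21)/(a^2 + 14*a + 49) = (a - 3)/(a + 7)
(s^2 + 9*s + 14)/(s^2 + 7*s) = (s + 2)/s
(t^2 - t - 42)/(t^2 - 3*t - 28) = (t + 6)/(t + 4)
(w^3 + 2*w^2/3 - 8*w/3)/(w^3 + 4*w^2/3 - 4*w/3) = (3*w - 4)/(3*w - 2)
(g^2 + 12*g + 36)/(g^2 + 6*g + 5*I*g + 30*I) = (g + 6)/(g + 5*I)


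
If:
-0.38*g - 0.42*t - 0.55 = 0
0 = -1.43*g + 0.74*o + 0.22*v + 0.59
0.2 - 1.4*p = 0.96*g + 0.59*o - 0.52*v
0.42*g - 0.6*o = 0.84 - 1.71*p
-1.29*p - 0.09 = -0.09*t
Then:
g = -2.62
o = -3.22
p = 0.00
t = 1.06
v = -8.86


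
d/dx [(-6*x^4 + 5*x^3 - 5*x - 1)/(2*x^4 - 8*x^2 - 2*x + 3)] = (-10*x^6 + 96*x^5 + 26*x^4 - 84*x^3 + 5*x^2 - 16*x - 17)/(4*x^8 - 32*x^6 - 8*x^5 + 76*x^4 + 32*x^3 - 44*x^2 - 12*x + 9)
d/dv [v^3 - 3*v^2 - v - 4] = 3*v^2 - 6*v - 1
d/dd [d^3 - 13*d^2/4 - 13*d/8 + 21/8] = 3*d^2 - 13*d/2 - 13/8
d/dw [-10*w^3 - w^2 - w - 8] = -30*w^2 - 2*w - 1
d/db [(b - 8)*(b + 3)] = 2*b - 5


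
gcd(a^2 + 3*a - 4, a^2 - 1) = a - 1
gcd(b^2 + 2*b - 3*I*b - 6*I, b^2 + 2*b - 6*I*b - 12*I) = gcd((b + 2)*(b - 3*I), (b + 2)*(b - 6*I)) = b + 2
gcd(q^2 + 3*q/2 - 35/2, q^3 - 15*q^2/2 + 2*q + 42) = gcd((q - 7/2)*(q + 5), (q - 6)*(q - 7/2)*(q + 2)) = q - 7/2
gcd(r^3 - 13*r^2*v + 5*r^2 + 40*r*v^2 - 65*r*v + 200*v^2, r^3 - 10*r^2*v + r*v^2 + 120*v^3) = r^2 - 13*r*v + 40*v^2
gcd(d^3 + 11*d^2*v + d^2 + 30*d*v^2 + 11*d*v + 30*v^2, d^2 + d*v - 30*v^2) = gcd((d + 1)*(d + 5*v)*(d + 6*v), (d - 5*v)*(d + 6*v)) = d + 6*v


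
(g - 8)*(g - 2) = g^2 - 10*g + 16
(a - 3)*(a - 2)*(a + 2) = a^3 - 3*a^2 - 4*a + 12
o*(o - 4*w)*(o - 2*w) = o^3 - 6*o^2*w + 8*o*w^2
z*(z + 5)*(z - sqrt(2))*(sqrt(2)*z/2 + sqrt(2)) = sqrt(2)*z^4/2 - z^3 + 7*sqrt(2)*z^3/2 - 7*z^2 + 5*sqrt(2)*z^2 - 10*z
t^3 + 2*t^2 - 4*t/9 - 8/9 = (t - 2/3)*(t + 2/3)*(t + 2)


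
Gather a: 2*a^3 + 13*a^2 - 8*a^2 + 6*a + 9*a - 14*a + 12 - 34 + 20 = 2*a^3 + 5*a^2 + a - 2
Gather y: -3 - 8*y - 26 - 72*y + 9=-80*y - 20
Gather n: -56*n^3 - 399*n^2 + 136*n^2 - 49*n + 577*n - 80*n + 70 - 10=-56*n^3 - 263*n^2 + 448*n + 60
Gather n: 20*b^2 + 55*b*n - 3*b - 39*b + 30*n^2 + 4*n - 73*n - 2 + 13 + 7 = 20*b^2 - 42*b + 30*n^2 + n*(55*b - 69) + 18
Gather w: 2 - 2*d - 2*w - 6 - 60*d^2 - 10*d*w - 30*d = -60*d^2 - 32*d + w*(-10*d - 2) - 4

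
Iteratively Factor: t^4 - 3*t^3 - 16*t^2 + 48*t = (t + 4)*(t^3 - 7*t^2 + 12*t) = (t - 4)*(t + 4)*(t^2 - 3*t) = (t - 4)*(t - 3)*(t + 4)*(t)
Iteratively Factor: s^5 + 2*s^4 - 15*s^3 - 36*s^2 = (s + 3)*(s^4 - s^3 - 12*s^2) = (s - 4)*(s + 3)*(s^3 + 3*s^2) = (s - 4)*(s + 3)^2*(s^2) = s*(s - 4)*(s + 3)^2*(s)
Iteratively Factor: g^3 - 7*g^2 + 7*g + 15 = (g - 3)*(g^2 - 4*g - 5) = (g - 5)*(g - 3)*(g + 1)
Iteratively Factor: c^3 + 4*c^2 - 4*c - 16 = (c + 2)*(c^2 + 2*c - 8) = (c - 2)*(c + 2)*(c + 4)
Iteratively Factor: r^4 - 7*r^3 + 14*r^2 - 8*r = (r)*(r^3 - 7*r^2 + 14*r - 8) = r*(r - 4)*(r^2 - 3*r + 2) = r*(r - 4)*(r - 2)*(r - 1)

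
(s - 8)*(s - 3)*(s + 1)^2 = s^4 - 9*s^3 + 3*s^2 + 37*s + 24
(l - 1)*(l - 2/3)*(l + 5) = l^3 + 10*l^2/3 - 23*l/3 + 10/3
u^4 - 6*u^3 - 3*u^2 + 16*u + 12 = (u - 6)*(u - 2)*(u + 1)^2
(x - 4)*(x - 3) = x^2 - 7*x + 12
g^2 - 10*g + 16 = (g - 8)*(g - 2)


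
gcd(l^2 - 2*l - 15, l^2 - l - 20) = l - 5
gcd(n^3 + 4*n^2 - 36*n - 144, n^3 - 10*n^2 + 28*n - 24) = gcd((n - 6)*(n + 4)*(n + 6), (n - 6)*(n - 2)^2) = n - 6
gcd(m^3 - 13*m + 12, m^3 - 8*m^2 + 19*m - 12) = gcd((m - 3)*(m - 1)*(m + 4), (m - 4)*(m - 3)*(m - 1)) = m^2 - 4*m + 3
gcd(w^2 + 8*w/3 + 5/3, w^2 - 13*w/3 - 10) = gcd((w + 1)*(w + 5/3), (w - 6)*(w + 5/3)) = w + 5/3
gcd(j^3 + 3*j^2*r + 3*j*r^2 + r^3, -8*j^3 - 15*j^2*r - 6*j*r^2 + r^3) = j^2 + 2*j*r + r^2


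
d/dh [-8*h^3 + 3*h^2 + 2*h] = -24*h^2 + 6*h + 2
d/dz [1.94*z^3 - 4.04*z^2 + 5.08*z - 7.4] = 5.82*z^2 - 8.08*z + 5.08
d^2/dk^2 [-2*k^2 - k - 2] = -4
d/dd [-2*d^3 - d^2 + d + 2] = -6*d^2 - 2*d + 1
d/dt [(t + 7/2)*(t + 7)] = 2*t + 21/2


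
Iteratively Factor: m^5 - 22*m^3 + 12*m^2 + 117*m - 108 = (m + 3)*(m^4 - 3*m^3 - 13*m^2 + 51*m - 36) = (m - 3)*(m + 3)*(m^3 - 13*m + 12) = (m - 3)*(m + 3)*(m + 4)*(m^2 - 4*m + 3) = (m - 3)*(m - 1)*(m + 3)*(m + 4)*(m - 3)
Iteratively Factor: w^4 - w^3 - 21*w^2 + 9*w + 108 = (w - 4)*(w^3 + 3*w^2 - 9*w - 27) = (w - 4)*(w + 3)*(w^2 - 9) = (w - 4)*(w + 3)^2*(w - 3)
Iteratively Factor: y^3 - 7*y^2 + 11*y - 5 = (y - 1)*(y^2 - 6*y + 5) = (y - 1)^2*(y - 5)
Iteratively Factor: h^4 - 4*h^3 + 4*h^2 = (h - 2)*(h^3 - 2*h^2) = (h - 2)^2*(h^2) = h*(h - 2)^2*(h)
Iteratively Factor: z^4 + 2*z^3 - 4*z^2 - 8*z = (z)*(z^3 + 2*z^2 - 4*z - 8) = z*(z - 2)*(z^2 + 4*z + 4) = z*(z - 2)*(z + 2)*(z + 2)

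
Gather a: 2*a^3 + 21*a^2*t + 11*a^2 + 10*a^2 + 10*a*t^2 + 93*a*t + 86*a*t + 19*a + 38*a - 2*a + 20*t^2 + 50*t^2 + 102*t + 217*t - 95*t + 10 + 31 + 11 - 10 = 2*a^3 + a^2*(21*t + 21) + a*(10*t^2 + 179*t + 55) + 70*t^2 + 224*t + 42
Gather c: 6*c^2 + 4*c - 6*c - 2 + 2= 6*c^2 - 2*c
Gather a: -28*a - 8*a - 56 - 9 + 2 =-36*a - 63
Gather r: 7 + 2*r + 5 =2*r + 12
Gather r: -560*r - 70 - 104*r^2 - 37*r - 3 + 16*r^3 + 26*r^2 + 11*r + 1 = 16*r^3 - 78*r^2 - 586*r - 72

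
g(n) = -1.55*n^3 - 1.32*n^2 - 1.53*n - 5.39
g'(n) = -4.65*n^2 - 2.64*n - 1.53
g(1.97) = -25.38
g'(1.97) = -24.78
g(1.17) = -11.47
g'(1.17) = -10.98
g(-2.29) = 9.81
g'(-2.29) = -19.87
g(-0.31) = -5.00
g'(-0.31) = -1.16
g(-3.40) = 45.47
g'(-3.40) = -46.31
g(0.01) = -5.41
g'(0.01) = -1.56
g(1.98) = -25.63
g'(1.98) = -24.99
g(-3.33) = 42.30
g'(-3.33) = -44.30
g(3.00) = -63.71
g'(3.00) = -51.30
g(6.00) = -396.89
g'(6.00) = -184.77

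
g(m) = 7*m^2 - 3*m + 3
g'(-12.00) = -171.00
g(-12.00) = 1047.00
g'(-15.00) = -213.00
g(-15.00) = 1623.00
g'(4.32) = 57.48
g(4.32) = 120.68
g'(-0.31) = -7.34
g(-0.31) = 4.60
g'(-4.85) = -70.90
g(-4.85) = 182.21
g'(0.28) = 0.92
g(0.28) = 2.71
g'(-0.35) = -7.90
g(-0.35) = 4.91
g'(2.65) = 34.10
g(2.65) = 44.21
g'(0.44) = 3.16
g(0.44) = 3.04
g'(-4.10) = -60.40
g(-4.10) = 132.97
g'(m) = 14*m - 3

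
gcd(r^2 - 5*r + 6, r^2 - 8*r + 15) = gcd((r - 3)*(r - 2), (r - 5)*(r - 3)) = r - 3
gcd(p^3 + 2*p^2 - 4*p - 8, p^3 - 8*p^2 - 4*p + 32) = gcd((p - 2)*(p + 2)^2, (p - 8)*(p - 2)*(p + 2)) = p^2 - 4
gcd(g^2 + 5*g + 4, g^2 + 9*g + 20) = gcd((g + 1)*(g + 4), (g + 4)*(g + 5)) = g + 4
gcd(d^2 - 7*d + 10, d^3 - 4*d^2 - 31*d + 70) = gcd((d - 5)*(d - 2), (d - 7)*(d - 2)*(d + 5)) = d - 2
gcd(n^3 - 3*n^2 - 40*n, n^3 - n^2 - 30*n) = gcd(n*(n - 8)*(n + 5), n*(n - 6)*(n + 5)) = n^2 + 5*n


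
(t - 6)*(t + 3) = t^2 - 3*t - 18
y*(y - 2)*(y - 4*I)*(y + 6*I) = y^4 - 2*y^3 + 2*I*y^3 + 24*y^2 - 4*I*y^2 - 48*y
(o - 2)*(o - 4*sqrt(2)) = o^2 - 4*sqrt(2)*o - 2*o + 8*sqrt(2)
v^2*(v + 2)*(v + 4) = v^4 + 6*v^3 + 8*v^2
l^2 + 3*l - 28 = (l - 4)*(l + 7)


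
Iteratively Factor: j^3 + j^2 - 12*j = (j + 4)*(j^2 - 3*j) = (j - 3)*(j + 4)*(j)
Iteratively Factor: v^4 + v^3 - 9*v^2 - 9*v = (v + 1)*(v^3 - 9*v) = (v + 1)*(v + 3)*(v^2 - 3*v) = v*(v + 1)*(v + 3)*(v - 3)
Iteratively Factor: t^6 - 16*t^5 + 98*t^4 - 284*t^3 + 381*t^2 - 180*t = (t - 3)*(t^5 - 13*t^4 + 59*t^3 - 107*t^2 + 60*t) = (t - 3)*(t - 1)*(t^4 - 12*t^3 + 47*t^2 - 60*t) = (t - 5)*(t - 3)*(t - 1)*(t^3 - 7*t^2 + 12*t) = t*(t - 5)*(t - 3)*(t - 1)*(t^2 - 7*t + 12) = t*(t - 5)*(t - 4)*(t - 3)*(t - 1)*(t - 3)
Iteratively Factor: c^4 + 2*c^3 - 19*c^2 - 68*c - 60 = (c + 2)*(c^3 - 19*c - 30) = (c - 5)*(c + 2)*(c^2 + 5*c + 6) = (c - 5)*(c + 2)*(c + 3)*(c + 2)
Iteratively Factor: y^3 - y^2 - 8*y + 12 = (y - 2)*(y^2 + y - 6) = (y - 2)*(y + 3)*(y - 2)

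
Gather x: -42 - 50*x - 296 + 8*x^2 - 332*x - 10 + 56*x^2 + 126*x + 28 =64*x^2 - 256*x - 320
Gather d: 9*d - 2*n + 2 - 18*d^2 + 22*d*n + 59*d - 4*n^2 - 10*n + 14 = -18*d^2 + d*(22*n + 68) - 4*n^2 - 12*n + 16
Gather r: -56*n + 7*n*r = 7*n*r - 56*n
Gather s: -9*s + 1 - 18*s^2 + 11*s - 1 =-18*s^2 + 2*s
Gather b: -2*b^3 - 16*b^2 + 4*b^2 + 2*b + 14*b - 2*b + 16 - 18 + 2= -2*b^3 - 12*b^2 + 14*b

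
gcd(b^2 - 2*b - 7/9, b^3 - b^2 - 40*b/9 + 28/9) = b - 7/3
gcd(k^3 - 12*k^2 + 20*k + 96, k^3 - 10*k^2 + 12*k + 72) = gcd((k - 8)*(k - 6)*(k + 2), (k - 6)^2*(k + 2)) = k^2 - 4*k - 12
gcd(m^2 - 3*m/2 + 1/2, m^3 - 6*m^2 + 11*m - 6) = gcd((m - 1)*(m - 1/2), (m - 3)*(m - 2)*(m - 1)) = m - 1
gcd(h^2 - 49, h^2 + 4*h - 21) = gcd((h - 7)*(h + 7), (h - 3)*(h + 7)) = h + 7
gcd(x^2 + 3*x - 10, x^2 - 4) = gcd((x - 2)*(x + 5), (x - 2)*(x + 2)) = x - 2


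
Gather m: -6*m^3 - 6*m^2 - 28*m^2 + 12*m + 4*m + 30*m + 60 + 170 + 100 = -6*m^3 - 34*m^2 + 46*m + 330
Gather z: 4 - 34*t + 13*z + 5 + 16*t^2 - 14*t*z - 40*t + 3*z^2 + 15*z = 16*t^2 - 74*t + 3*z^2 + z*(28 - 14*t) + 9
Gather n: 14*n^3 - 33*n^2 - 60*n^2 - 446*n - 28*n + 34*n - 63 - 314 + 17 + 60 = 14*n^3 - 93*n^2 - 440*n - 300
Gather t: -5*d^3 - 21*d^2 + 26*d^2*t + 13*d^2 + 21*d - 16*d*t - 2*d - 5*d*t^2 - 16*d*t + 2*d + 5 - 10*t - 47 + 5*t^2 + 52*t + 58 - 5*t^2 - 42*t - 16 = -5*d^3 - 8*d^2 - 5*d*t^2 + 21*d + t*(26*d^2 - 32*d)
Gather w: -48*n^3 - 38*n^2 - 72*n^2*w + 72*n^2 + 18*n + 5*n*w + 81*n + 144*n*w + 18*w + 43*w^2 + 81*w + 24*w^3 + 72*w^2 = -48*n^3 + 34*n^2 + 99*n + 24*w^3 + 115*w^2 + w*(-72*n^2 + 149*n + 99)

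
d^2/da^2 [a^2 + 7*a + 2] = 2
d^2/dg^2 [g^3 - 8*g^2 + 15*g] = 6*g - 16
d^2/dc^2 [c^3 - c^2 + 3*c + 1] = 6*c - 2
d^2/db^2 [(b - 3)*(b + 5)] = 2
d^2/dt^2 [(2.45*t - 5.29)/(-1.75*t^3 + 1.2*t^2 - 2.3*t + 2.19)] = (-45.01875*t^5 + 225.2775*t^4 - 165.0775*t^3 + 60.7836*t^2 + 72.67275*t + 3.48265999999999)/(5.359375*t^9 - 11.025*t^8 + 28.69125*t^7 - 50.828625*t^6 + 65.3025*t^5 - 81.3933*t^4 + 73.612925*t^3 - 52.02126*t^2 + 33.09309*t - 10.503459)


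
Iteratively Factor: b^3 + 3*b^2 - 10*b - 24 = (b + 2)*(b^2 + b - 12) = (b + 2)*(b + 4)*(b - 3)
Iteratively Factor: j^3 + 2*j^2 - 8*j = (j - 2)*(j^2 + 4*j) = (j - 2)*(j + 4)*(j)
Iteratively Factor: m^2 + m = (m)*(m + 1)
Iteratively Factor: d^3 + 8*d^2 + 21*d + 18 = (d + 3)*(d^2 + 5*d + 6) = (d + 2)*(d + 3)*(d + 3)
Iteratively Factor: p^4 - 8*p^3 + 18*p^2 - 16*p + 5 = (p - 1)*(p^3 - 7*p^2 + 11*p - 5) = (p - 1)^2*(p^2 - 6*p + 5) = (p - 5)*(p - 1)^2*(p - 1)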